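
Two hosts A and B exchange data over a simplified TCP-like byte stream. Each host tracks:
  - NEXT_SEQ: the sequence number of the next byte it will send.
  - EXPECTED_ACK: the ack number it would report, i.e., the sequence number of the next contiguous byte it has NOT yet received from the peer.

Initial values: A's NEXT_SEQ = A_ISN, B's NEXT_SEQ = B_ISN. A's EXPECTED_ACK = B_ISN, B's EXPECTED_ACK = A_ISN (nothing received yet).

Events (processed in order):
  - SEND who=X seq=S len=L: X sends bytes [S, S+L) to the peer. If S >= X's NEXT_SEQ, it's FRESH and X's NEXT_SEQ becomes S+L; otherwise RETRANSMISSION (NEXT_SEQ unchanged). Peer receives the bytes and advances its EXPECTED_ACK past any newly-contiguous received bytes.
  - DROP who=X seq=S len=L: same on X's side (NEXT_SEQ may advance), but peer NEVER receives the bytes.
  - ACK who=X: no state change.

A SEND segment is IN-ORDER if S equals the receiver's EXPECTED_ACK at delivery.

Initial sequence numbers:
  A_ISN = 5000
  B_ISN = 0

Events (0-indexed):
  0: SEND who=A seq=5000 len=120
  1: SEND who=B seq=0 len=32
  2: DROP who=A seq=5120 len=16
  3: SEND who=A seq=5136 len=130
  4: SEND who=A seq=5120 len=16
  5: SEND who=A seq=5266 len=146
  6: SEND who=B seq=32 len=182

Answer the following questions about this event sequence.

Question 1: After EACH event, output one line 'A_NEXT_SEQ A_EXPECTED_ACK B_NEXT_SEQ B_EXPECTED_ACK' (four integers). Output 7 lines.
5120 0 0 5120
5120 32 32 5120
5136 32 32 5120
5266 32 32 5120
5266 32 32 5266
5412 32 32 5412
5412 214 214 5412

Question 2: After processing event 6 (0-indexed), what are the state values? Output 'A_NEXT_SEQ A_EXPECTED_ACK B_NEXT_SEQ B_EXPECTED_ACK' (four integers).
After event 0: A_seq=5120 A_ack=0 B_seq=0 B_ack=5120
After event 1: A_seq=5120 A_ack=32 B_seq=32 B_ack=5120
After event 2: A_seq=5136 A_ack=32 B_seq=32 B_ack=5120
After event 3: A_seq=5266 A_ack=32 B_seq=32 B_ack=5120
After event 4: A_seq=5266 A_ack=32 B_seq=32 B_ack=5266
After event 5: A_seq=5412 A_ack=32 B_seq=32 B_ack=5412
After event 6: A_seq=5412 A_ack=214 B_seq=214 B_ack=5412

5412 214 214 5412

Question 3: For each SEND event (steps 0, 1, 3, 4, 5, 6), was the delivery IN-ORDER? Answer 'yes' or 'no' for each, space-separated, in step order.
Answer: yes yes no yes yes yes

Derivation:
Step 0: SEND seq=5000 -> in-order
Step 1: SEND seq=0 -> in-order
Step 3: SEND seq=5136 -> out-of-order
Step 4: SEND seq=5120 -> in-order
Step 5: SEND seq=5266 -> in-order
Step 6: SEND seq=32 -> in-order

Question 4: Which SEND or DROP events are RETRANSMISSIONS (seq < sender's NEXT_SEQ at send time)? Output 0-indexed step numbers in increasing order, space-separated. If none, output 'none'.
Step 0: SEND seq=5000 -> fresh
Step 1: SEND seq=0 -> fresh
Step 2: DROP seq=5120 -> fresh
Step 3: SEND seq=5136 -> fresh
Step 4: SEND seq=5120 -> retransmit
Step 5: SEND seq=5266 -> fresh
Step 6: SEND seq=32 -> fresh

Answer: 4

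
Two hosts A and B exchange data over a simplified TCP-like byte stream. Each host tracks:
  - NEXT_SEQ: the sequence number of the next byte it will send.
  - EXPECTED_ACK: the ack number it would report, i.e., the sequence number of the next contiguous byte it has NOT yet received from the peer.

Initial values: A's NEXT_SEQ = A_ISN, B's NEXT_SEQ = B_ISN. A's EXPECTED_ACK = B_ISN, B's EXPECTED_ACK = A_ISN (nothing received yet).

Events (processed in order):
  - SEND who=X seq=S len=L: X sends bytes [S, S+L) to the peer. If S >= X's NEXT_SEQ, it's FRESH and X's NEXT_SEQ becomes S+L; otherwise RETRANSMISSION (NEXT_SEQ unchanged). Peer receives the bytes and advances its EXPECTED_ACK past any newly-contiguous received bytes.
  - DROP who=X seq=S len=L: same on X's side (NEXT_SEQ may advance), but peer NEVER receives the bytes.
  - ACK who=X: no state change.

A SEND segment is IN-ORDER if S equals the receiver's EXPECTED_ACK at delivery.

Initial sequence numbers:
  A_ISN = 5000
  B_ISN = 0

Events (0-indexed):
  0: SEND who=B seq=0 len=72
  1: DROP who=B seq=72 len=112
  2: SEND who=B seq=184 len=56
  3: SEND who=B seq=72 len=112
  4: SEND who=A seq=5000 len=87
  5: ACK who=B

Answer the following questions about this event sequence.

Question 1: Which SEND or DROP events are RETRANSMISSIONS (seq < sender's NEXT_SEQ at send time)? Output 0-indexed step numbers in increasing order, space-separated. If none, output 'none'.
Step 0: SEND seq=0 -> fresh
Step 1: DROP seq=72 -> fresh
Step 2: SEND seq=184 -> fresh
Step 3: SEND seq=72 -> retransmit
Step 4: SEND seq=5000 -> fresh

Answer: 3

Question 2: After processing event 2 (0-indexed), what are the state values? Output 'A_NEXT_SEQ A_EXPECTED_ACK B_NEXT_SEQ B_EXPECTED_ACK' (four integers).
After event 0: A_seq=5000 A_ack=72 B_seq=72 B_ack=5000
After event 1: A_seq=5000 A_ack=72 B_seq=184 B_ack=5000
After event 2: A_seq=5000 A_ack=72 B_seq=240 B_ack=5000

5000 72 240 5000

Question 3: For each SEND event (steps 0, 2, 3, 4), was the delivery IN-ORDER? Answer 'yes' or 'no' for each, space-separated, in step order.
Answer: yes no yes yes

Derivation:
Step 0: SEND seq=0 -> in-order
Step 2: SEND seq=184 -> out-of-order
Step 3: SEND seq=72 -> in-order
Step 4: SEND seq=5000 -> in-order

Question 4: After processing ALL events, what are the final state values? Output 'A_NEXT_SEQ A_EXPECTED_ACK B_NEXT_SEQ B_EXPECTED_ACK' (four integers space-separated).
Answer: 5087 240 240 5087

Derivation:
After event 0: A_seq=5000 A_ack=72 B_seq=72 B_ack=5000
After event 1: A_seq=5000 A_ack=72 B_seq=184 B_ack=5000
After event 2: A_seq=5000 A_ack=72 B_seq=240 B_ack=5000
After event 3: A_seq=5000 A_ack=240 B_seq=240 B_ack=5000
After event 4: A_seq=5087 A_ack=240 B_seq=240 B_ack=5087
After event 5: A_seq=5087 A_ack=240 B_seq=240 B_ack=5087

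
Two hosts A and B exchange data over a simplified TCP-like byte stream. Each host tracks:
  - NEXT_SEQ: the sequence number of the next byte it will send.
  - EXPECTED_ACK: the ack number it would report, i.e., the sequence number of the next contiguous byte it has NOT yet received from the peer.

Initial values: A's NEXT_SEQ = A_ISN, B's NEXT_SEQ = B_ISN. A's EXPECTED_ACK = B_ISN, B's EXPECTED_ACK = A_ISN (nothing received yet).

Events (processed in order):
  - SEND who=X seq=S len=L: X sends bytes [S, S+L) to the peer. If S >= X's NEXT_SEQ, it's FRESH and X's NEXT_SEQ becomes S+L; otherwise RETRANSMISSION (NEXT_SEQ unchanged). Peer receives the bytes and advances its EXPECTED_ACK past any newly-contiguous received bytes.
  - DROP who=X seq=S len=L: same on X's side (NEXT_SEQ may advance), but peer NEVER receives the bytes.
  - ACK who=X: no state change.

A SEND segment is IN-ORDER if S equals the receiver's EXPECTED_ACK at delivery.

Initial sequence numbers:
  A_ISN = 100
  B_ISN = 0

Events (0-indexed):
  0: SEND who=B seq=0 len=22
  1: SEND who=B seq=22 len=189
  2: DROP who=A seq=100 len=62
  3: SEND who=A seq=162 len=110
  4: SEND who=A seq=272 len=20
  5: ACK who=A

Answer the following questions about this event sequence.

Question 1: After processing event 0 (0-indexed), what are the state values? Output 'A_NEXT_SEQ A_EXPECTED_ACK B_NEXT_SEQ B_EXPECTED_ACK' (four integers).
After event 0: A_seq=100 A_ack=22 B_seq=22 B_ack=100

100 22 22 100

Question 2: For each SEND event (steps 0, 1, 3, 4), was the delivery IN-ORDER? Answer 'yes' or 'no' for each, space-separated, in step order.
Step 0: SEND seq=0 -> in-order
Step 1: SEND seq=22 -> in-order
Step 3: SEND seq=162 -> out-of-order
Step 4: SEND seq=272 -> out-of-order

Answer: yes yes no no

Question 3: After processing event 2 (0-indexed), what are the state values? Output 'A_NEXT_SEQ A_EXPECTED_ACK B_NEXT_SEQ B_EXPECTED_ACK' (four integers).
After event 0: A_seq=100 A_ack=22 B_seq=22 B_ack=100
After event 1: A_seq=100 A_ack=211 B_seq=211 B_ack=100
After event 2: A_seq=162 A_ack=211 B_seq=211 B_ack=100

162 211 211 100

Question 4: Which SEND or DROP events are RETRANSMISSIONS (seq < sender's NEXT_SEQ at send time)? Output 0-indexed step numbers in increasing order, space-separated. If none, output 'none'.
Answer: none

Derivation:
Step 0: SEND seq=0 -> fresh
Step 1: SEND seq=22 -> fresh
Step 2: DROP seq=100 -> fresh
Step 3: SEND seq=162 -> fresh
Step 4: SEND seq=272 -> fresh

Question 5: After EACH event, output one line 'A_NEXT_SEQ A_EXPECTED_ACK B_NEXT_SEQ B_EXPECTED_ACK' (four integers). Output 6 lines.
100 22 22 100
100 211 211 100
162 211 211 100
272 211 211 100
292 211 211 100
292 211 211 100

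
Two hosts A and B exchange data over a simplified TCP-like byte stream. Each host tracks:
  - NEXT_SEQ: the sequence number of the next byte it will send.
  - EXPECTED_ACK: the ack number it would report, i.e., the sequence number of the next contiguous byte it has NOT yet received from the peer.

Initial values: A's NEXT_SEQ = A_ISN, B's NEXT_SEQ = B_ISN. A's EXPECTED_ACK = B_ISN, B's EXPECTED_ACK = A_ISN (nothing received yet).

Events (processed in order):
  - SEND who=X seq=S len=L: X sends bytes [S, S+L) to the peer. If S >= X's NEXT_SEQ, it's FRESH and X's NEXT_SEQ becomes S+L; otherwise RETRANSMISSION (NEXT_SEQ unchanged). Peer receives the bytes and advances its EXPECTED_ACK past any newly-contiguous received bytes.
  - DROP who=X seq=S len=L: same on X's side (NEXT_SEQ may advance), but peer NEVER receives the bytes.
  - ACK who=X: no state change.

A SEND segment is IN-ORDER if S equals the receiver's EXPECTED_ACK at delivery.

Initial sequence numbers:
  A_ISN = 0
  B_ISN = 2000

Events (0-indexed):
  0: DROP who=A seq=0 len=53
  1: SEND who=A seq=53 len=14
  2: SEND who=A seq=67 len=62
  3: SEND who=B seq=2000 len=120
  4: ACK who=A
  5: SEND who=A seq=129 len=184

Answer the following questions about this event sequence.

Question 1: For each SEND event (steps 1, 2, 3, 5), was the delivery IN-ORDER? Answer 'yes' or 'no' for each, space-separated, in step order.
Step 1: SEND seq=53 -> out-of-order
Step 2: SEND seq=67 -> out-of-order
Step 3: SEND seq=2000 -> in-order
Step 5: SEND seq=129 -> out-of-order

Answer: no no yes no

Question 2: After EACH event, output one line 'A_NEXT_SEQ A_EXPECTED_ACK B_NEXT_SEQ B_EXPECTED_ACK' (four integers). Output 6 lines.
53 2000 2000 0
67 2000 2000 0
129 2000 2000 0
129 2120 2120 0
129 2120 2120 0
313 2120 2120 0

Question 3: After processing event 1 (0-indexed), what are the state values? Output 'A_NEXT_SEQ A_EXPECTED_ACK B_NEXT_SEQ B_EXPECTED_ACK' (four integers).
After event 0: A_seq=53 A_ack=2000 B_seq=2000 B_ack=0
After event 1: A_seq=67 A_ack=2000 B_seq=2000 B_ack=0

67 2000 2000 0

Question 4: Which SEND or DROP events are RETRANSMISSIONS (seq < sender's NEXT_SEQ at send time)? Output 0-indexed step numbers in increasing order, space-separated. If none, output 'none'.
Step 0: DROP seq=0 -> fresh
Step 1: SEND seq=53 -> fresh
Step 2: SEND seq=67 -> fresh
Step 3: SEND seq=2000 -> fresh
Step 5: SEND seq=129 -> fresh

Answer: none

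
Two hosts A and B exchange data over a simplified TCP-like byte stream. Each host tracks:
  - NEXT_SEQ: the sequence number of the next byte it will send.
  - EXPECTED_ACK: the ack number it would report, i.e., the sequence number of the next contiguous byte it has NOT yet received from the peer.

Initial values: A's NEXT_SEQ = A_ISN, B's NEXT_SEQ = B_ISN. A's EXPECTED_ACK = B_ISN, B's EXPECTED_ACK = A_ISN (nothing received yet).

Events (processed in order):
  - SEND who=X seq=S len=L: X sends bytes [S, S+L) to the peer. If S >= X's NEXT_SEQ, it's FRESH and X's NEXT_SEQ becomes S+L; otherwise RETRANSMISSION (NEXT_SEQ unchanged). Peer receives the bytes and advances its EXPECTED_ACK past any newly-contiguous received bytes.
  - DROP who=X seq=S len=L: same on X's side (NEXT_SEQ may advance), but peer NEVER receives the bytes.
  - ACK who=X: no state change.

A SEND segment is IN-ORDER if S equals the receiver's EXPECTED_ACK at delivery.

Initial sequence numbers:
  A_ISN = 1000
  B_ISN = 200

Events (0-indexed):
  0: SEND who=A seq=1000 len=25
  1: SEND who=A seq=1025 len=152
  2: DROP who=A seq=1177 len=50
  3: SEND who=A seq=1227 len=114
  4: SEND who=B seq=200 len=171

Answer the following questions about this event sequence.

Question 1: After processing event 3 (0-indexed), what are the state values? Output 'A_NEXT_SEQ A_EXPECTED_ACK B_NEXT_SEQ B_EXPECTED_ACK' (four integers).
After event 0: A_seq=1025 A_ack=200 B_seq=200 B_ack=1025
After event 1: A_seq=1177 A_ack=200 B_seq=200 B_ack=1177
After event 2: A_seq=1227 A_ack=200 B_seq=200 B_ack=1177
After event 3: A_seq=1341 A_ack=200 B_seq=200 B_ack=1177

1341 200 200 1177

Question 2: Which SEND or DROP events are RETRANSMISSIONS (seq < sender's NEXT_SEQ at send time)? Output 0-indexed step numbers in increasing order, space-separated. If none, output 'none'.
Answer: none

Derivation:
Step 0: SEND seq=1000 -> fresh
Step 1: SEND seq=1025 -> fresh
Step 2: DROP seq=1177 -> fresh
Step 3: SEND seq=1227 -> fresh
Step 4: SEND seq=200 -> fresh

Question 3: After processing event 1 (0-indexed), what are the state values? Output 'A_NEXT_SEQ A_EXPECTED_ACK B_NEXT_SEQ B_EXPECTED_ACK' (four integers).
After event 0: A_seq=1025 A_ack=200 B_seq=200 B_ack=1025
After event 1: A_seq=1177 A_ack=200 B_seq=200 B_ack=1177

1177 200 200 1177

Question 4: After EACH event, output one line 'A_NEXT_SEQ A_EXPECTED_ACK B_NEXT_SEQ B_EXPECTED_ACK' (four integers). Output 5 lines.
1025 200 200 1025
1177 200 200 1177
1227 200 200 1177
1341 200 200 1177
1341 371 371 1177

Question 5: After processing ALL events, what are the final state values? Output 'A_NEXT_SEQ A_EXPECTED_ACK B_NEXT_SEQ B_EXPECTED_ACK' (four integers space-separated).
Answer: 1341 371 371 1177

Derivation:
After event 0: A_seq=1025 A_ack=200 B_seq=200 B_ack=1025
After event 1: A_seq=1177 A_ack=200 B_seq=200 B_ack=1177
After event 2: A_seq=1227 A_ack=200 B_seq=200 B_ack=1177
After event 3: A_seq=1341 A_ack=200 B_seq=200 B_ack=1177
After event 4: A_seq=1341 A_ack=371 B_seq=371 B_ack=1177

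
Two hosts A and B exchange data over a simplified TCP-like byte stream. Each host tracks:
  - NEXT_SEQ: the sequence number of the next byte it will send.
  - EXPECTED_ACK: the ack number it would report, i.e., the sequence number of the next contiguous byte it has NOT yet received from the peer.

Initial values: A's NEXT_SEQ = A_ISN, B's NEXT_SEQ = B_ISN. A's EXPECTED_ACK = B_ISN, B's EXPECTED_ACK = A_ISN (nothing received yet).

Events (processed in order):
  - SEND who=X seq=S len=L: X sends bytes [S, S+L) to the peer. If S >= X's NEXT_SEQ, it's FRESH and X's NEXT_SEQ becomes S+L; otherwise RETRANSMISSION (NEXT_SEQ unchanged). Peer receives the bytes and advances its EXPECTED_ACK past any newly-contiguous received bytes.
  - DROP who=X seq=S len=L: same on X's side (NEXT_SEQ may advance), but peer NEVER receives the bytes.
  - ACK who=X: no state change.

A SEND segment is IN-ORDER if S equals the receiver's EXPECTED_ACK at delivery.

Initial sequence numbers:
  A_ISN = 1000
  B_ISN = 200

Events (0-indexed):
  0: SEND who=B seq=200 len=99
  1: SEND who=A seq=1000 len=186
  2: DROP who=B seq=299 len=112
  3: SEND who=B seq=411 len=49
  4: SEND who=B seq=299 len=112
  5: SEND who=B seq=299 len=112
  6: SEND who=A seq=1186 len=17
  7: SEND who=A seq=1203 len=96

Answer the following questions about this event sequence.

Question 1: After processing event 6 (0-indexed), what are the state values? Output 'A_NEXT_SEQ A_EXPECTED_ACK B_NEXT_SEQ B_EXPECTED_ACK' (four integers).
After event 0: A_seq=1000 A_ack=299 B_seq=299 B_ack=1000
After event 1: A_seq=1186 A_ack=299 B_seq=299 B_ack=1186
After event 2: A_seq=1186 A_ack=299 B_seq=411 B_ack=1186
After event 3: A_seq=1186 A_ack=299 B_seq=460 B_ack=1186
After event 4: A_seq=1186 A_ack=460 B_seq=460 B_ack=1186
After event 5: A_seq=1186 A_ack=460 B_seq=460 B_ack=1186
After event 6: A_seq=1203 A_ack=460 B_seq=460 B_ack=1203

1203 460 460 1203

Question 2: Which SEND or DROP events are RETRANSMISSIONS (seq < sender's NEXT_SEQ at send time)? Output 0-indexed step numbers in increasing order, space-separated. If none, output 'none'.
Step 0: SEND seq=200 -> fresh
Step 1: SEND seq=1000 -> fresh
Step 2: DROP seq=299 -> fresh
Step 3: SEND seq=411 -> fresh
Step 4: SEND seq=299 -> retransmit
Step 5: SEND seq=299 -> retransmit
Step 6: SEND seq=1186 -> fresh
Step 7: SEND seq=1203 -> fresh

Answer: 4 5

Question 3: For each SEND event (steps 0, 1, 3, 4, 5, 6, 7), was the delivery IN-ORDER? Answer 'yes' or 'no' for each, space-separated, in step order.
Answer: yes yes no yes no yes yes

Derivation:
Step 0: SEND seq=200 -> in-order
Step 1: SEND seq=1000 -> in-order
Step 3: SEND seq=411 -> out-of-order
Step 4: SEND seq=299 -> in-order
Step 5: SEND seq=299 -> out-of-order
Step 6: SEND seq=1186 -> in-order
Step 7: SEND seq=1203 -> in-order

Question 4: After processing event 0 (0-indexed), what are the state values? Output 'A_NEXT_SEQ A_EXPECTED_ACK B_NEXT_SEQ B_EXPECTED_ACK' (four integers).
After event 0: A_seq=1000 A_ack=299 B_seq=299 B_ack=1000

1000 299 299 1000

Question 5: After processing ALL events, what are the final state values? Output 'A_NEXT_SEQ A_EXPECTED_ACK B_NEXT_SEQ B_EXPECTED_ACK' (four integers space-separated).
Answer: 1299 460 460 1299

Derivation:
After event 0: A_seq=1000 A_ack=299 B_seq=299 B_ack=1000
After event 1: A_seq=1186 A_ack=299 B_seq=299 B_ack=1186
After event 2: A_seq=1186 A_ack=299 B_seq=411 B_ack=1186
After event 3: A_seq=1186 A_ack=299 B_seq=460 B_ack=1186
After event 4: A_seq=1186 A_ack=460 B_seq=460 B_ack=1186
After event 5: A_seq=1186 A_ack=460 B_seq=460 B_ack=1186
After event 6: A_seq=1203 A_ack=460 B_seq=460 B_ack=1203
After event 7: A_seq=1299 A_ack=460 B_seq=460 B_ack=1299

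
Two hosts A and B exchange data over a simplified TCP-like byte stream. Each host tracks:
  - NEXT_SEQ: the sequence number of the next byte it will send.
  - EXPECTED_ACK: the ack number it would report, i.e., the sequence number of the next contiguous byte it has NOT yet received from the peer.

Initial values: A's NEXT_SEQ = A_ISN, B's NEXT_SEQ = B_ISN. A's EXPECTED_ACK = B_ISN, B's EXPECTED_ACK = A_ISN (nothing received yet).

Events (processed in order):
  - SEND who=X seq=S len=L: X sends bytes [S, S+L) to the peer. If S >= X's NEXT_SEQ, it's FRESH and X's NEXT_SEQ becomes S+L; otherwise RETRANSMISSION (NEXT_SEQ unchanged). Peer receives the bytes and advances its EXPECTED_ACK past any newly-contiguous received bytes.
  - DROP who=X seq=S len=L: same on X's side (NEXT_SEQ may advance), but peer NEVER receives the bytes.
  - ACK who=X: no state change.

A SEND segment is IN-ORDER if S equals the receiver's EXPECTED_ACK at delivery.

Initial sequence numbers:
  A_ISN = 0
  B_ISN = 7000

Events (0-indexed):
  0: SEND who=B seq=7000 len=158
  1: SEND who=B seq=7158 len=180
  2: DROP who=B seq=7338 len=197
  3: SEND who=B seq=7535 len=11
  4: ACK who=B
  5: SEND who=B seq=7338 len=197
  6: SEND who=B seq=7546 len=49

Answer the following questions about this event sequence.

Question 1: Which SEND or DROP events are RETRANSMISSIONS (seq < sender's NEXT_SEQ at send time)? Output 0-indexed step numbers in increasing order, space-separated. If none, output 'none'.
Answer: 5

Derivation:
Step 0: SEND seq=7000 -> fresh
Step 1: SEND seq=7158 -> fresh
Step 2: DROP seq=7338 -> fresh
Step 3: SEND seq=7535 -> fresh
Step 5: SEND seq=7338 -> retransmit
Step 6: SEND seq=7546 -> fresh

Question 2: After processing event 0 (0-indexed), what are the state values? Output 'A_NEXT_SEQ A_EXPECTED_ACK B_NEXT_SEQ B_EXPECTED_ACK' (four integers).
After event 0: A_seq=0 A_ack=7158 B_seq=7158 B_ack=0

0 7158 7158 0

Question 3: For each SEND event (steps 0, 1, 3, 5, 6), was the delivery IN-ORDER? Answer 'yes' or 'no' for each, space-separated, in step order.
Step 0: SEND seq=7000 -> in-order
Step 1: SEND seq=7158 -> in-order
Step 3: SEND seq=7535 -> out-of-order
Step 5: SEND seq=7338 -> in-order
Step 6: SEND seq=7546 -> in-order

Answer: yes yes no yes yes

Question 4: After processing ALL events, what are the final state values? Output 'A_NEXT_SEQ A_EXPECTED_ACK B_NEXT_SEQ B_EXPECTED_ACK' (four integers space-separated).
Answer: 0 7595 7595 0

Derivation:
After event 0: A_seq=0 A_ack=7158 B_seq=7158 B_ack=0
After event 1: A_seq=0 A_ack=7338 B_seq=7338 B_ack=0
After event 2: A_seq=0 A_ack=7338 B_seq=7535 B_ack=0
After event 3: A_seq=0 A_ack=7338 B_seq=7546 B_ack=0
After event 4: A_seq=0 A_ack=7338 B_seq=7546 B_ack=0
After event 5: A_seq=0 A_ack=7546 B_seq=7546 B_ack=0
After event 6: A_seq=0 A_ack=7595 B_seq=7595 B_ack=0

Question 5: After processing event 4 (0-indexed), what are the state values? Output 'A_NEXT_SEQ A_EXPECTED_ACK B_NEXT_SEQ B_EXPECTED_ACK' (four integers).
After event 0: A_seq=0 A_ack=7158 B_seq=7158 B_ack=0
After event 1: A_seq=0 A_ack=7338 B_seq=7338 B_ack=0
After event 2: A_seq=0 A_ack=7338 B_seq=7535 B_ack=0
After event 3: A_seq=0 A_ack=7338 B_seq=7546 B_ack=0
After event 4: A_seq=0 A_ack=7338 B_seq=7546 B_ack=0

0 7338 7546 0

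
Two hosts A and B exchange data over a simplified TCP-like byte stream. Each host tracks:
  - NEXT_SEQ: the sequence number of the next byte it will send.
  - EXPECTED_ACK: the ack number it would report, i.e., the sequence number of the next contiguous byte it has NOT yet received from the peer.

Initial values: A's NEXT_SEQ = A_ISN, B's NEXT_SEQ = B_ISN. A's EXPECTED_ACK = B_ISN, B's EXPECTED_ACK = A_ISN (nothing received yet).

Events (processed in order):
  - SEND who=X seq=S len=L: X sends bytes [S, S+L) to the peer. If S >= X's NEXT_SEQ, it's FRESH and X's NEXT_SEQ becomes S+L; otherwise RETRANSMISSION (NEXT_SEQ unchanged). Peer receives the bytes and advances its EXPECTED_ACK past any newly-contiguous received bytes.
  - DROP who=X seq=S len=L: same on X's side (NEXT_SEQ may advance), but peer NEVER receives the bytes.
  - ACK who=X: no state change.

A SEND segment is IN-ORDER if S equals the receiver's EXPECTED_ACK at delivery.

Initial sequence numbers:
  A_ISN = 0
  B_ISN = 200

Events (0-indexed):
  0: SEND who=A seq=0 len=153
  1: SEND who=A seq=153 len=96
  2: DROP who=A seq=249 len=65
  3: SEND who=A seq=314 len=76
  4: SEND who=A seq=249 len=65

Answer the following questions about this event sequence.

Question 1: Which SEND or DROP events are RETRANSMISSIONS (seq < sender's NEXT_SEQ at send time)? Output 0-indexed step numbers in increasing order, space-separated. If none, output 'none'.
Step 0: SEND seq=0 -> fresh
Step 1: SEND seq=153 -> fresh
Step 2: DROP seq=249 -> fresh
Step 3: SEND seq=314 -> fresh
Step 4: SEND seq=249 -> retransmit

Answer: 4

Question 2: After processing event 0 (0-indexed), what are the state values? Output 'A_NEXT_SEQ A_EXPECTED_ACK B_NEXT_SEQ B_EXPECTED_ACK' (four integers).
After event 0: A_seq=153 A_ack=200 B_seq=200 B_ack=153

153 200 200 153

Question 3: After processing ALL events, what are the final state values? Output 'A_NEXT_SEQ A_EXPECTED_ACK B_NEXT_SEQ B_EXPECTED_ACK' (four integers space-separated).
Answer: 390 200 200 390

Derivation:
After event 0: A_seq=153 A_ack=200 B_seq=200 B_ack=153
After event 1: A_seq=249 A_ack=200 B_seq=200 B_ack=249
After event 2: A_seq=314 A_ack=200 B_seq=200 B_ack=249
After event 3: A_seq=390 A_ack=200 B_seq=200 B_ack=249
After event 4: A_seq=390 A_ack=200 B_seq=200 B_ack=390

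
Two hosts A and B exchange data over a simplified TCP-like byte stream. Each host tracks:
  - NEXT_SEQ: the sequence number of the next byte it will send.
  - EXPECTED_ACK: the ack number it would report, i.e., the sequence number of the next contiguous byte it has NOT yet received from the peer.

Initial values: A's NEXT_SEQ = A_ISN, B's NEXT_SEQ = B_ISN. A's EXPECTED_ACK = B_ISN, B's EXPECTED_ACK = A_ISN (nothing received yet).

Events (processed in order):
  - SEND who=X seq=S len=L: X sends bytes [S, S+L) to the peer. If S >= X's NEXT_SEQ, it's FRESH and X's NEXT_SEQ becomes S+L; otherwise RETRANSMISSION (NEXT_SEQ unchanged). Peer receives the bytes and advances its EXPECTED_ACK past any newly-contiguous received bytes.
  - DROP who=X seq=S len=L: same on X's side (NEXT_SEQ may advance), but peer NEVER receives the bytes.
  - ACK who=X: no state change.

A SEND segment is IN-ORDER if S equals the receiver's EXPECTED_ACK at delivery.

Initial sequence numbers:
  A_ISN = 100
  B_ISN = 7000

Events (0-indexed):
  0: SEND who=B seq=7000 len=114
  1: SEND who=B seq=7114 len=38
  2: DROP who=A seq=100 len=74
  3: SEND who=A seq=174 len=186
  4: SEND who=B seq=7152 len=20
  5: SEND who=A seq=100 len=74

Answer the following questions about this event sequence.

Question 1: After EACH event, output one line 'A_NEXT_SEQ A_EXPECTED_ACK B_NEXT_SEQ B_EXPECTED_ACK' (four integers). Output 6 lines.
100 7114 7114 100
100 7152 7152 100
174 7152 7152 100
360 7152 7152 100
360 7172 7172 100
360 7172 7172 360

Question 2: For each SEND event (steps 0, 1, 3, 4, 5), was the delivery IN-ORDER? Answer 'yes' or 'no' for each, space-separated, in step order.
Step 0: SEND seq=7000 -> in-order
Step 1: SEND seq=7114 -> in-order
Step 3: SEND seq=174 -> out-of-order
Step 4: SEND seq=7152 -> in-order
Step 5: SEND seq=100 -> in-order

Answer: yes yes no yes yes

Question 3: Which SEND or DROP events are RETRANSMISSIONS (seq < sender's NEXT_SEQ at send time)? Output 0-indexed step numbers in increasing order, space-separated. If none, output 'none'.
Step 0: SEND seq=7000 -> fresh
Step 1: SEND seq=7114 -> fresh
Step 2: DROP seq=100 -> fresh
Step 3: SEND seq=174 -> fresh
Step 4: SEND seq=7152 -> fresh
Step 5: SEND seq=100 -> retransmit

Answer: 5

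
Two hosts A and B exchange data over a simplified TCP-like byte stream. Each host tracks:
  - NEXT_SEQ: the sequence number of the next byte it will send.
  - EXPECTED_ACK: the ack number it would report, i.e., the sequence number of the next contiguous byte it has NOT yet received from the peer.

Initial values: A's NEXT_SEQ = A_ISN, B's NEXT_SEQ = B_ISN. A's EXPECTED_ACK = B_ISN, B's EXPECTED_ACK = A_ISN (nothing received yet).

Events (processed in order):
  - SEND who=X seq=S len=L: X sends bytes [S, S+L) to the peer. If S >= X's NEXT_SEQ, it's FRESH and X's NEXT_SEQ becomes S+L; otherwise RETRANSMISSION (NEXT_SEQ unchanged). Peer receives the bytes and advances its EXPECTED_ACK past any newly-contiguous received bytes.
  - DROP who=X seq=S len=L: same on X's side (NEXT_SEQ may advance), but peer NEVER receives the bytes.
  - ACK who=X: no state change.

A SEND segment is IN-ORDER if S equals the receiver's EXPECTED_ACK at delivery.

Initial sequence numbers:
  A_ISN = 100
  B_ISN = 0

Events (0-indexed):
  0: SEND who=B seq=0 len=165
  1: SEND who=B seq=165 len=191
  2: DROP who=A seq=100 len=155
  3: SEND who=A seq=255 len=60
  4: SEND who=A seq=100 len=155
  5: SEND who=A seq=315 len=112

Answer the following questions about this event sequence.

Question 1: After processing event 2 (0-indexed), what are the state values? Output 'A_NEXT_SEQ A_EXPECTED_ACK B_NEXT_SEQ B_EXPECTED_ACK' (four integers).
After event 0: A_seq=100 A_ack=165 B_seq=165 B_ack=100
After event 1: A_seq=100 A_ack=356 B_seq=356 B_ack=100
After event 2: A_seq=255 A_ack=356 B_seq=356 B_ack=100

255 356 356 100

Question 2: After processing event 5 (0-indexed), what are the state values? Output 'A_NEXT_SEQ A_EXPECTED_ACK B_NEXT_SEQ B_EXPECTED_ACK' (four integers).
After event 0: A_seq=100 A_ack=165 B_seq=165 B_ack=100
After event 1: A_seq=100 A_ack=356 B_seq=356 B_ack=100
After event 2: A_seq=255 A_ack=356 B_seq=356 B_ack=100
After event 3: A_seq=315 A_ack=356 B_seq=356 B_ack=100
After event 4: A_seq=315 A_ack=356 B_seq=356 B_ack=315
After event 5: A_seq=427 A_ack=356 B_seq=356 B_ack=427

427 356 356 427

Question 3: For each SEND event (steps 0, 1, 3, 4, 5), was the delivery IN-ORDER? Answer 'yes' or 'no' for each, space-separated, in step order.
Step 0: SEND seq=0 -> in-order
Step 1: SEND seq=165 -> in-order
Step 3: SEND seq=255 -> out-of-order
Step 4: SEND seq=100 -> in-order
Step 5: SEND seq=315 -> in-order

Answer: yes yes no yes yes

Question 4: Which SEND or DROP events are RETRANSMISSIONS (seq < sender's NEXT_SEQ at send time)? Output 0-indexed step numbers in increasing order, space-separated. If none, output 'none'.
Step 0: SEND seq=0 -> fresh
Step 1: SEND seq=165 -> fresh
Step 2: DROP seq=100 -> fresh
Step 3: SEND seq=255 -> fresh
Step 4: SEND seq=100 -> retransmit
Step 5: SEND seq=315 -> fresh

Answer: 4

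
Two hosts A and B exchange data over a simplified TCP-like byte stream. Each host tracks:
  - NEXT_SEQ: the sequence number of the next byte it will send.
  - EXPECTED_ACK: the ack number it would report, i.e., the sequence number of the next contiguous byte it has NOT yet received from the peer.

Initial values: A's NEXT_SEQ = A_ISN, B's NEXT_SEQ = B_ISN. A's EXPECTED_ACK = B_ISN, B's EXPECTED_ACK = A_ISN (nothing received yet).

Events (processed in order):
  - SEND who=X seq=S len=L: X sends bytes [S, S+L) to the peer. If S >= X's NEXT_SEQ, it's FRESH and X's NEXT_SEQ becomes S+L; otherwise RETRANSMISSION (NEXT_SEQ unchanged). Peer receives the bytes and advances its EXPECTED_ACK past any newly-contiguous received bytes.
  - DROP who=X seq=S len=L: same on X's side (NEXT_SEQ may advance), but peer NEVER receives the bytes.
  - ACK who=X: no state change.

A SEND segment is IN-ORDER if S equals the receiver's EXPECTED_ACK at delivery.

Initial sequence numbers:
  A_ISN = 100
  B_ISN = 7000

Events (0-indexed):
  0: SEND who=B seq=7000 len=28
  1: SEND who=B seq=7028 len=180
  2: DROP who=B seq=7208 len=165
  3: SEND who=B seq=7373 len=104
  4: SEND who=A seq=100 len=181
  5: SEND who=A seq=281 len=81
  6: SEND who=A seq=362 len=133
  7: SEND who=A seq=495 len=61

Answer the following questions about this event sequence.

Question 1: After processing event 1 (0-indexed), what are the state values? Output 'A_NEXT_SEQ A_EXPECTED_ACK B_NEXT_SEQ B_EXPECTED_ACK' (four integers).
After event 0: A_seq=100 A_ack=7028 B_seq=7028 B_ack=100
After event 1: A_seq=100 A_ack=7208 B_seq=7208 B_ack=100

100 7208 7208 100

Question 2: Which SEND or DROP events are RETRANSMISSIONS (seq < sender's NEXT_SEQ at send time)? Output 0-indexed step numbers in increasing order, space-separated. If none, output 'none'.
Answer: none

Derivation:
Step 0: SEND seq=7000 -> fresh
Step 1: SEND seq=7028 -> fresh
Step 2: DROP seq=7208 -> fresh
Step 3: SEND seq=7373 -> fresh
Step 4: SEND seq=100 -> fresh
Step 5: SEND seq=281 -> fresh
Step 6: SEND seq=362 -> fresh
Step 7: SEND seq=495 -> fresh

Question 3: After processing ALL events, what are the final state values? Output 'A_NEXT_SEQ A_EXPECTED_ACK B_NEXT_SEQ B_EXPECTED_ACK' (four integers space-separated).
Answer: 556 7208 7477 556

Derivation:
After event 0: A_seq=100 A_ack=7028 B_seq=7028 B_ack=100
After event 1: A_seq=100 A_ack=7208 B_seq=7208 B_ack=100
After event 2: A_seq=100 A_ack=7208 B_seq=7373 B_ack=100
After event 3: A_seq=100 A_ack=7208 B_seq=7477 B_ack=100
After event 4: A_seq=281 A_ack=7208 B_seq=7477 B_ack=281
After event 5: A_seq=362 A_ack=7208 B_seq=7477 B_ack=362
After event 6: A_seq=495 A_ack=7208 B_seq=7477 B_ack=495
After event 7: A_seq=556 A_ack=7208 B_seq=7477 B_ack=556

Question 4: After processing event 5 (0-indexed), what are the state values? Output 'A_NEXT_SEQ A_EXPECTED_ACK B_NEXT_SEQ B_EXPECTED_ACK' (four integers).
After event 0: A_seq=100 A_ack=7028 B_seq=7028 B_ack=100
After event 1: A_seq=100 A_ack=7208 B_seq=7208 B_ack=100
After event 2: A_seq=100 A_ack=7208 B_seq=7373 B_ack=100
After event 3: A_seq=100 A_ack=7208 B_seq=7477 B_ack=100
After event 4: A_seq=281 A_ack=7208 B_seq=7477 B_ack=281
After event 5: A_seq=362 A_ack=7208 B_seq=7477 B_ack=362

362 7208 7477 362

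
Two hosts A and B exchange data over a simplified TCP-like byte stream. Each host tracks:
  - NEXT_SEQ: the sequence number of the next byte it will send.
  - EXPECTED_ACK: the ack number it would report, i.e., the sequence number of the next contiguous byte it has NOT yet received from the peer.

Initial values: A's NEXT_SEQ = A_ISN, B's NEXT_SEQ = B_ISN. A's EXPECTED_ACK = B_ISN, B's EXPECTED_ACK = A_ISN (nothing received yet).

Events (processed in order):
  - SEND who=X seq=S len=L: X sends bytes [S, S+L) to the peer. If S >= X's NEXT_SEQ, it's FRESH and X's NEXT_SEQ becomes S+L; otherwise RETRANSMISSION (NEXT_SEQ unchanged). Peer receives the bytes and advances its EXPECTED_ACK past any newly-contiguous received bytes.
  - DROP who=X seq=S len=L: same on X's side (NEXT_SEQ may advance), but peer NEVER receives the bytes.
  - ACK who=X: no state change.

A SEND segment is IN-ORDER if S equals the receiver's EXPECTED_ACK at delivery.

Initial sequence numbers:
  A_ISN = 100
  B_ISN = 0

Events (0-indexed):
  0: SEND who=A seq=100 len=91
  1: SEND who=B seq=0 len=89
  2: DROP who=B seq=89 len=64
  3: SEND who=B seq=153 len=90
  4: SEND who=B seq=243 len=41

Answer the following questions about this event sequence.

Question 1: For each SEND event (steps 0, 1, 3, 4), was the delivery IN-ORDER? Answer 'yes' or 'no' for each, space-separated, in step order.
Answer: yes yes no no

Derivation:
Step 0: SEND seq=100 -> in-order
Step 1: SEND seq=0 -> in-order
Step 3: SEND seq=153 -> out-of-order
Step 4: SEND seq=243 -> out-of-order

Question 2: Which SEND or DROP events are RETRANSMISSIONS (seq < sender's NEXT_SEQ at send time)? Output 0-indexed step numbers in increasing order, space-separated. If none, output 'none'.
Answer: none

Derivation:
Step 0: SEND seq=100 -> fresh
Step 1: SEND seq=0 -> fresh
Step 2: DROP seq=89 -> fresh
Step 3: SEND seq=153 -> fresh
Step 4: SEND seq=243 -> fresh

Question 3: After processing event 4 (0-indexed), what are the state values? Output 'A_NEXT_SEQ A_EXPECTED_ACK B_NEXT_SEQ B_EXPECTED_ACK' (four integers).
After event 0: A_seq=191 A_ack=0 B_seq=0 B_ack=191
After event 1: A_seq=191 A_ack=89 B_seq=89 B_ack=191
After event 2: A_seq=191 A_ack=89 B_seq=153 B_ack=191
After event 3: A_seq=191 A_ack=89 B_seq=243 B_ack=191
After event 4: A_seq=191 A_ack=89 B_seq=284 B_ack=191

191 89 284 191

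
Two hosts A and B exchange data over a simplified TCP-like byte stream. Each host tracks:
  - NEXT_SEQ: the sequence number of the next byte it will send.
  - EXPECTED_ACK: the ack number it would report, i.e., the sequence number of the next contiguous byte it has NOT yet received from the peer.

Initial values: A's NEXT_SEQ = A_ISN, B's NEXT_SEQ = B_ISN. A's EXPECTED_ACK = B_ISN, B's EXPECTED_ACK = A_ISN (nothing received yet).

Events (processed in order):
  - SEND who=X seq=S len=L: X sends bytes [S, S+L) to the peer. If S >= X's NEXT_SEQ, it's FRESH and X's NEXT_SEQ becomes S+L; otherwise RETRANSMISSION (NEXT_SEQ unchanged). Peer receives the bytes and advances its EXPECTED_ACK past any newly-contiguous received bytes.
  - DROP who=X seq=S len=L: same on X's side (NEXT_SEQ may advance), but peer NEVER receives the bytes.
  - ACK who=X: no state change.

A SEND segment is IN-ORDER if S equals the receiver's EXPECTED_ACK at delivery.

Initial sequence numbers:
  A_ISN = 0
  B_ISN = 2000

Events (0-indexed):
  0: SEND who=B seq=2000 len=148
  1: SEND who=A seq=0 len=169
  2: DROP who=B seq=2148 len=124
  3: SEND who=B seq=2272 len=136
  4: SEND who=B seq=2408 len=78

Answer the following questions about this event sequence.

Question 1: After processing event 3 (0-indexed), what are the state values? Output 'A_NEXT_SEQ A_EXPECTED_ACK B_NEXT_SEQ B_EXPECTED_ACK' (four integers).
After event 0: A_seq=0 A_ack=2148 B_seq=2148 B_ack=0
After event 1: A_seq=169 A_ack=2148 B_seq=2148 B_ack=169
After event 2: A_seq=169 A_ack=2148 B_seq=2272 B_ack=169
After event 3: A_seq=169 A_ack=2148 B_seq=2408 B_ack=169

169 2148 2408 169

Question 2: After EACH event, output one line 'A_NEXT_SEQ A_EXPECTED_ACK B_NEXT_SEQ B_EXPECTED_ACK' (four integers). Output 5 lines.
0 2148 2148 0
169 2148 2148 169
169 2148 2272 169
169 2148 2408 169
169 2148 2486 169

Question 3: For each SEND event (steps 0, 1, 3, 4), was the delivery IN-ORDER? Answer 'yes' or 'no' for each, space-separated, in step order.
Answer: yes yes no no

Derivation:
Step 0: SEND seq=2000 -> in-order
Step 1: SEND seq=0 -> in-order
Step 3: SEND seq=2272 -> out-of-order
Step 4: SEND seq=2408 -> out-of-order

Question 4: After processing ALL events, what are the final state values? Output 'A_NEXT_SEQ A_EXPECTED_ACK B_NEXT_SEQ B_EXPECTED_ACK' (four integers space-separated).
After event 0: A_seq=0 A_ack=2148 B_seq=2148 B_ack=0
After event 1: A_seq=169 A_ack=2148 B_seq=2148 B_ack=169
After event 2: A_seq=169 A_ack=2148 B_seq=2272 B_ack=169
After event 3: A_seq=169 A_ack=2148 B_seq=2408 B_ack=169
After event 4: A_seq=169 A_ack=2148 B_seq=2486 B_ack=169

Answer: 169 2148 2486 169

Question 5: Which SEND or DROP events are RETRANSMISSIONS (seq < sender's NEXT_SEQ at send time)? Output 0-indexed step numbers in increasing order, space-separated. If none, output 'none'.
Answer: none

Derivation:
Step 0: SEND seq=2000 -> fresh
Step 1: SEND seq=0 -> fresh
Step 2: DROP seq=2148 -> fresh
Step 3: SEND seq=2272 -> fresh
Step 4: SEND seq=2408 -> fresh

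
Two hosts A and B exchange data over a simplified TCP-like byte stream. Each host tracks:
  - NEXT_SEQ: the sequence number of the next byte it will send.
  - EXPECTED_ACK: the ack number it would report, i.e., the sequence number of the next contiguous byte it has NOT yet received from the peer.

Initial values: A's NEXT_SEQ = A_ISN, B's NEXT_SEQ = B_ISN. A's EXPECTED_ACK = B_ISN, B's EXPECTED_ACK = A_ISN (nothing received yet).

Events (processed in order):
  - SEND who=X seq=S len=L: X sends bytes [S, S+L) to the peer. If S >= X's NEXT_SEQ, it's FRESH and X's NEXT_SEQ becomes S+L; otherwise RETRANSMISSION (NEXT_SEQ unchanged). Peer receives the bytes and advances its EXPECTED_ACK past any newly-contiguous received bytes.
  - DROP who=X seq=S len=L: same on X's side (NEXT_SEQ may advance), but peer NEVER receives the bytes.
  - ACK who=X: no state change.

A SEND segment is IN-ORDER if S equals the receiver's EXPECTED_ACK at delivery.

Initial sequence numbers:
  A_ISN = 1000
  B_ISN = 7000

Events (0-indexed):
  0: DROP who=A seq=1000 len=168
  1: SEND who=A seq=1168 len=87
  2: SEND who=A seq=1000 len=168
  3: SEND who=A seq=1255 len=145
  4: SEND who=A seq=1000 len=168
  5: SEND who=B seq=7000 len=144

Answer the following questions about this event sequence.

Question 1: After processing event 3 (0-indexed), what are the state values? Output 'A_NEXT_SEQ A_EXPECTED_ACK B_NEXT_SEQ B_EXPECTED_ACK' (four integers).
After event 0: A_seq=1168 A_ack=7000 B_seq=7000 B_ack=1000
After event 1: A_seq=1255 A_ack=7000 B_seq=7000 B_ack=1000
After event 2: A_seq=1255 A_ack=7000 B_seq=7000 B_ack=1255
After event 3: A_seq=1400 A_ack=7000 B_seq=7000 B_ack=1400

1400 7000 7000 1400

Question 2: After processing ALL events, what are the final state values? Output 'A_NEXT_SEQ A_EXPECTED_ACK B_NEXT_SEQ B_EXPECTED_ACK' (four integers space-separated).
Answer: 1400 7144 7144 1400

Derivation:
After event 0: A_seq=1168 A_ack=7000 B_seq=7000 B_ack=1000
After event 1: A_seq=1255 A_ack=7000 B_seq=7000 B_ack=1000
After event 2: A_seq=1255 A_ack=7000 B_seq=7000 B_ack=1255
After event 3: A_seq=1400 A_ack=7000 B_seq=7000 B_ack=1400
After event 4: A_seq=1400 A_ack=7000 B_seq=7000 B_ack=1400
After event 5: A_seq=1400 A_ack=7144 B_seq=7144 B_ack=1400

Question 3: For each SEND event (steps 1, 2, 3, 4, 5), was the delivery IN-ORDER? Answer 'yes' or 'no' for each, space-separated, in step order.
Step 1: SEND seq=1168 -> out-of-order
Step 2: SEND seq=1000 -> in-order
Step 3: SEND seq=1255 -> in-order
Step 4: SEND seq=1000 -> out-of-order
Step 5: SEND seq=7000 -> in-order

Answer: no yes yes no yes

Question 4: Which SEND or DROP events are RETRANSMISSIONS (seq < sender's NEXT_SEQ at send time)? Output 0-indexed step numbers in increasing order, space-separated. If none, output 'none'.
Step 0: DROP seq=1000 -> fresh
Step 1: SEND seq=1168 -> fresh
Step 2: SEND seq=1000 -> retransmit
Step 3: SEND seq=1255 -> fresh
Step 4: SEND seq=1000 -> retransmit
Step 5: SEND seq=7000 -> fresh

Answer: 2 4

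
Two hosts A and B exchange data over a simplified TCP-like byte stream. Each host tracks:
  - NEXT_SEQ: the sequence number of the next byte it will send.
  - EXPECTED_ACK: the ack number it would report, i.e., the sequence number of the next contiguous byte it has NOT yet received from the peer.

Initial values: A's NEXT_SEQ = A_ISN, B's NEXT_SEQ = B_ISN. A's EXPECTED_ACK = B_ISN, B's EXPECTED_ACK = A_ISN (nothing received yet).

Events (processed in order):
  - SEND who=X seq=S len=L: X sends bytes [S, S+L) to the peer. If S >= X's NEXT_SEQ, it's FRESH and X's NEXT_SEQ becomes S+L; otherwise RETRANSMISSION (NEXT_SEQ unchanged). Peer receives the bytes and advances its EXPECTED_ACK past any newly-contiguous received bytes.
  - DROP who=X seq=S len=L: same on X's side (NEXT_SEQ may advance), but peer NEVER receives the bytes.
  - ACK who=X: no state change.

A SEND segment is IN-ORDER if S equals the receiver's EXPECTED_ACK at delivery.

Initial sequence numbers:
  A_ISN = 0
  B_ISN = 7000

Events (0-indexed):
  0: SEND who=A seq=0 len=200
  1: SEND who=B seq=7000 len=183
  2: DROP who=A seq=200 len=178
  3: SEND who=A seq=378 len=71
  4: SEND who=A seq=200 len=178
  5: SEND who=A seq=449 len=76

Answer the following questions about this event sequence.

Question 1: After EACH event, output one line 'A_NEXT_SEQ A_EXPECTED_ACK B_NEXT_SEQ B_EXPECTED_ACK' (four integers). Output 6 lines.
200 7000 7000 200
200 7183 7183 200
378 7183 7183 200
449 7183 7183 200
449 7183 7183 449
525 7183 7183 525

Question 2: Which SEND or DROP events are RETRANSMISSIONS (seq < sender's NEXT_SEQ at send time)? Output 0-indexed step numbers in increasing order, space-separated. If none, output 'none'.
Answer: 4

Derivation:
Step 0: SEND seq=0 -> fresh
Step 1: SEND seq=7000 -> fresh
Step 2: DROP seq=200 -> fresh
Step 3: SEND seq=378 -> fresh
Step 4: SEND seq=200 -> retransmit
Step 5: SEND seq=449 -> fresh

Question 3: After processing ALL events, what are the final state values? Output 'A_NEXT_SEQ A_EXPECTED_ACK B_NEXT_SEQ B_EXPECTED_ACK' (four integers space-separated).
Answer: 525 7183 7183 525

Derivation:
After event 0: A_seq=200 A_ack=7000 B_seq=7000 B_ack=200
After event 1: A_seq=200 A_ack=7183 B_seq=7183 B_ack=200
After event 2: A_seq=378 A_ack=7183 B_seq=7183 B_ack=200
After event 3: A_seq=449 A_ack=7183 B_seq=7183 B_ack=200
After event 4: A_seq=449 A_ack=7183 B_seq=7183 B_ack=449
After event 5: A_seq=525 A_ack=7183 B_seq=7183 B_ack=525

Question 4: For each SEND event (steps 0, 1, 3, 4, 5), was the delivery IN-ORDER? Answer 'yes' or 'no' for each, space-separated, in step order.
Step 0: SEND seq=0 -> in-order
Step 1: SEND seq=7000 -> in-order
Step 3: SEND seq=378 -> out-of-order
Step 4: SEND seq=200 -> in-order
Step 5: SEND seq=449 -> in-order

Answer: yes yes no yes yes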